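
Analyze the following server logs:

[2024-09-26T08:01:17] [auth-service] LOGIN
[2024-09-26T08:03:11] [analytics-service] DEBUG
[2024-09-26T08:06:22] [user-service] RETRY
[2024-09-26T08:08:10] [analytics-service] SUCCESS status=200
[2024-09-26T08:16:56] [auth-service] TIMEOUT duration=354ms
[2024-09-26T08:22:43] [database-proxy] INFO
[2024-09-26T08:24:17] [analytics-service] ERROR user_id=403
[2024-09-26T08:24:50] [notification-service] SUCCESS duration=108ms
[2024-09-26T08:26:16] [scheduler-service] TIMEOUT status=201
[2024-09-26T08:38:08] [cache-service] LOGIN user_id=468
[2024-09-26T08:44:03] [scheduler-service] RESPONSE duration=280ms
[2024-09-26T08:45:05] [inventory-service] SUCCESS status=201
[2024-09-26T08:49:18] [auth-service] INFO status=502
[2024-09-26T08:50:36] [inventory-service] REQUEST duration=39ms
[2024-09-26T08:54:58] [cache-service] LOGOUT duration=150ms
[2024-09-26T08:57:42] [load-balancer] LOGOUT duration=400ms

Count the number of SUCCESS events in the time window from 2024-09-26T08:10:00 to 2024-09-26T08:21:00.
0

To count events in the time window:

1. Window boundaries: 2024-09-26T08:10:00 to 2024-09-26T08:21:00
2. Filter for SUCCESS events within this window
3. Count matching events: 0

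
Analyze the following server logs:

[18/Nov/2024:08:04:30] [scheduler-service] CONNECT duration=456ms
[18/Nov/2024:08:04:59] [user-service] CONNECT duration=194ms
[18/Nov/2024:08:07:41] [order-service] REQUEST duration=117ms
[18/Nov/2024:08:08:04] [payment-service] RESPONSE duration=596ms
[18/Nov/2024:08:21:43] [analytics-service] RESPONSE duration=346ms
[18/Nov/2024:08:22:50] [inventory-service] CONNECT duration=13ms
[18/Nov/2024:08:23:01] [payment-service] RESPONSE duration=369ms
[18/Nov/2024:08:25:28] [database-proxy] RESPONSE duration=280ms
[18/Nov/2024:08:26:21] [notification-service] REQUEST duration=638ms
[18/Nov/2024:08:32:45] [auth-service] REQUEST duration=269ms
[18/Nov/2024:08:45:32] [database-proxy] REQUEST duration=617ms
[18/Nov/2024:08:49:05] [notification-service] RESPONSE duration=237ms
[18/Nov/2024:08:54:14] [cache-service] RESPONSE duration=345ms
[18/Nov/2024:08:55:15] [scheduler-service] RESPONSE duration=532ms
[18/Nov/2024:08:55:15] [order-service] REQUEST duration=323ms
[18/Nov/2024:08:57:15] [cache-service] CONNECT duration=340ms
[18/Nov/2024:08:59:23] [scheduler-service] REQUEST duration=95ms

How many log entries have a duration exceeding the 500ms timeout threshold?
4

To count timeouts:

1. Threshold: 500ms
2. Extract duration from each log entry
3. Count entries where duration > 500
4. Timeout count: 4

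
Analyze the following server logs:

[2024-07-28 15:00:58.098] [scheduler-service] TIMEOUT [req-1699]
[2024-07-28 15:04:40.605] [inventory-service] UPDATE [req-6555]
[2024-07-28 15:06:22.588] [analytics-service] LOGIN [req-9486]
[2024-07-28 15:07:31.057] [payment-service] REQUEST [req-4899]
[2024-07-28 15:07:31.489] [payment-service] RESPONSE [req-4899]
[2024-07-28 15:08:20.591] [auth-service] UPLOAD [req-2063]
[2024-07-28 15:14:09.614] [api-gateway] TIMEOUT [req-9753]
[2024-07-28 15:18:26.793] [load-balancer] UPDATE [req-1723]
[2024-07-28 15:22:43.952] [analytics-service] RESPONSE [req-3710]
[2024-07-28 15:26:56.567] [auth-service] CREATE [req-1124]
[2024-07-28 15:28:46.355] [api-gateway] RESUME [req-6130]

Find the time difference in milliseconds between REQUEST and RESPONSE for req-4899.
432

To calculate latency:

1. Find REQUEST with id req-4899: 2024-07-28 15:07:31.057
2. Find RESPONSE with id req-4899: 2024-07-28 15:07:31.489
3. Latency: 2024-07-28 15:07:31.489 - 2024-07-28 15:07:31.057 = 432ms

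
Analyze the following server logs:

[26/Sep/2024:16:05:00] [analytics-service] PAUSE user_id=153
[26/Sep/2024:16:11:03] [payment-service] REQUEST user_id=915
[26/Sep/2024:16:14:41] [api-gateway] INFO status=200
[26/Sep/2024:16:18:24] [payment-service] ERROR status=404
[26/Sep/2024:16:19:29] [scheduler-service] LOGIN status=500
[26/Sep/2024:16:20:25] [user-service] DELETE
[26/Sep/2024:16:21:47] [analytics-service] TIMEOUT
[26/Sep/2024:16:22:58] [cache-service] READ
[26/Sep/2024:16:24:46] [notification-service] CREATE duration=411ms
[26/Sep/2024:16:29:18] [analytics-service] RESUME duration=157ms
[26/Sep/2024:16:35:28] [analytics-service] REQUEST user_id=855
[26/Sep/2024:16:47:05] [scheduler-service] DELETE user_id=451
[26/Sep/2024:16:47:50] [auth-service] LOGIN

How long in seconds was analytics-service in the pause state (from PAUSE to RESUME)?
1458

To calculate state duration:

1. Find PAUSE event for analytics-service: 26/Sep/2024:16:05:00
2. Find RESUME event for analytics-service: 26/Sep/2024:16:29:18
3. Calculate duration: 26/Sep/2024:16:29:18 - 26/Sep/2024:16:05:00 = 1458 seconds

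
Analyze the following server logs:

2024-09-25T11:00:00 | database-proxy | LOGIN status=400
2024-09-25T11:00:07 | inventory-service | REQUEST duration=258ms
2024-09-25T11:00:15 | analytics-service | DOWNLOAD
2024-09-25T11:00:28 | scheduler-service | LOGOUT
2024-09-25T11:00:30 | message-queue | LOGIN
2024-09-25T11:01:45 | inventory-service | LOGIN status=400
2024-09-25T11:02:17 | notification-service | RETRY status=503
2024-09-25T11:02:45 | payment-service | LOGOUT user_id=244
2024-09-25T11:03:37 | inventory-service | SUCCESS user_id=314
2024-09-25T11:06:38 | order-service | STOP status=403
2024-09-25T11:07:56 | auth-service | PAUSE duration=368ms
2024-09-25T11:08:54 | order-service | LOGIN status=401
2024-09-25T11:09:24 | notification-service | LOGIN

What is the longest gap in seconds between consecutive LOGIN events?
429

To find the longest gap:

1. Extract all LOGIN events in chronological order
2. Calculate time differences between consecutive events
3. Find the maximum difference
4. Longest gap: 429 seconds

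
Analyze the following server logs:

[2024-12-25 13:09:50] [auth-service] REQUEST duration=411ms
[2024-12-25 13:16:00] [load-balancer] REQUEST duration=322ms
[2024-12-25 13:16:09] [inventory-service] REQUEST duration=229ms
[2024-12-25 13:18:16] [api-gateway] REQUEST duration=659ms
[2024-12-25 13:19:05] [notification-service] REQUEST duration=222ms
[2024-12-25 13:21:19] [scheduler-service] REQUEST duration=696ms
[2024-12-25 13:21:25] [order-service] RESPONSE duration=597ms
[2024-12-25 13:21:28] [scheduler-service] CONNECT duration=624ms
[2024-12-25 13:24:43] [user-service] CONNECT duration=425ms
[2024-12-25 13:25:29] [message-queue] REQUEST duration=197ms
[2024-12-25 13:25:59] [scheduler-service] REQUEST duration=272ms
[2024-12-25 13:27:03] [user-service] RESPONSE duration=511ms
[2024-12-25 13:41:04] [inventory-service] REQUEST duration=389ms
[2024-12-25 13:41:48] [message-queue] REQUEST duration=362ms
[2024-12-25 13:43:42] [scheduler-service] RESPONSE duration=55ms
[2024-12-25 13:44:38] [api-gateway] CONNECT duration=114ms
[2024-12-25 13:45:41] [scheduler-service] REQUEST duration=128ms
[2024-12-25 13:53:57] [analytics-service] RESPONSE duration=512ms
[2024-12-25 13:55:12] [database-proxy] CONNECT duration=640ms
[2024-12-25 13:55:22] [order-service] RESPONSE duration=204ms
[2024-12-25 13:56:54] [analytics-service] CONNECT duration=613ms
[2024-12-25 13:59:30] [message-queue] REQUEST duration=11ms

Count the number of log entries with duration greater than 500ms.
8

To count timeouts:

1. Threshold: 500ms
2. Extract duration from each log entry
3. Count entries where duration > 500
4. Timeout count: 8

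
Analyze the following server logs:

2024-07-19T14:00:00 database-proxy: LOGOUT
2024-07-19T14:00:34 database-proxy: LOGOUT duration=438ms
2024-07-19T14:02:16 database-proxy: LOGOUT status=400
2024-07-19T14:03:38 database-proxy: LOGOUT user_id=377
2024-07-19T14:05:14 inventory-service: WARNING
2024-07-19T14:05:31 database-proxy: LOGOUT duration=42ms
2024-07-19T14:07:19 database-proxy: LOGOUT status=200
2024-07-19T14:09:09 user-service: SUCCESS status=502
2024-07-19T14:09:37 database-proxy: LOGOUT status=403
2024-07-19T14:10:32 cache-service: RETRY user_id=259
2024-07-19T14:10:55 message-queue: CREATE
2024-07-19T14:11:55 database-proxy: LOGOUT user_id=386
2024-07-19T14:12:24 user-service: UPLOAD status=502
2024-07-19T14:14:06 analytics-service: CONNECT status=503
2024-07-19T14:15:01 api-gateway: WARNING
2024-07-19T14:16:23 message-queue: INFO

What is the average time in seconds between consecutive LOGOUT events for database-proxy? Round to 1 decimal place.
102.1

To calculate average interval:

1. Find all LOGOUT events for database-proxy in order
2. Calculate time gaps between consecutive events
3. Compute mean of gaps: 715 / 7 = 102.1 seconds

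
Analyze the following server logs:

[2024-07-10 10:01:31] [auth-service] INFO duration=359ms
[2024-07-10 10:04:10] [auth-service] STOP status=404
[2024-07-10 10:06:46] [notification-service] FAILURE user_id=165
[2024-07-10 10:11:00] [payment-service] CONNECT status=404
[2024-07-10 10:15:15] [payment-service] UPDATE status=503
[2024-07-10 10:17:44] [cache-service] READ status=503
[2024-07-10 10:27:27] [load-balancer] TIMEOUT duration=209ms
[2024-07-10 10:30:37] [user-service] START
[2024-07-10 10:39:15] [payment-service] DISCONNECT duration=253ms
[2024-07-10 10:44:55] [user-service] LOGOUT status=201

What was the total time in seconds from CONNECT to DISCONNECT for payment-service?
1695

To calculate state duration:

1. Find CONNECT event for payment-service: 2024-07-10 10:11:00
2. Find DISCONNECT event for payment-service: 2024-07-10 10:39:15
3. Calculate duration: 2024-07-10 10:39:15 - 2024-07-10 10:11:00 = 1695 seconds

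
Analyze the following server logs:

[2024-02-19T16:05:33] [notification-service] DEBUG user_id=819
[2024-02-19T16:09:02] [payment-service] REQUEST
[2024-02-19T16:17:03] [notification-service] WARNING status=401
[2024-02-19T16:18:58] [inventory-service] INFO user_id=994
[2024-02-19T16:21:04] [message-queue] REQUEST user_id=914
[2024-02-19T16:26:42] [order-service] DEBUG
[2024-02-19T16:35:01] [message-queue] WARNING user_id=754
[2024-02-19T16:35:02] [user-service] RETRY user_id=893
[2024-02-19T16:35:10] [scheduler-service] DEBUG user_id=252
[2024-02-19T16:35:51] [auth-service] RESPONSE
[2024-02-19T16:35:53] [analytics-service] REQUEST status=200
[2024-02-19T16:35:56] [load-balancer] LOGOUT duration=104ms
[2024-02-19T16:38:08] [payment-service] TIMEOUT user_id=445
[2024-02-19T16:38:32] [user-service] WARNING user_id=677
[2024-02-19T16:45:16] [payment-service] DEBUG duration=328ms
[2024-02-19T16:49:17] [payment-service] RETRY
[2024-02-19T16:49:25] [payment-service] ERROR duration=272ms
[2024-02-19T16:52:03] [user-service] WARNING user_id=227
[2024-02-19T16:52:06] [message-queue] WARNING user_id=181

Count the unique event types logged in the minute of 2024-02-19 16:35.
6

To count unique event types:

1. Filter events in the minute starting at 2024-02-19 16:35
2. Extract event types from matching entries
3. Count unique types: 6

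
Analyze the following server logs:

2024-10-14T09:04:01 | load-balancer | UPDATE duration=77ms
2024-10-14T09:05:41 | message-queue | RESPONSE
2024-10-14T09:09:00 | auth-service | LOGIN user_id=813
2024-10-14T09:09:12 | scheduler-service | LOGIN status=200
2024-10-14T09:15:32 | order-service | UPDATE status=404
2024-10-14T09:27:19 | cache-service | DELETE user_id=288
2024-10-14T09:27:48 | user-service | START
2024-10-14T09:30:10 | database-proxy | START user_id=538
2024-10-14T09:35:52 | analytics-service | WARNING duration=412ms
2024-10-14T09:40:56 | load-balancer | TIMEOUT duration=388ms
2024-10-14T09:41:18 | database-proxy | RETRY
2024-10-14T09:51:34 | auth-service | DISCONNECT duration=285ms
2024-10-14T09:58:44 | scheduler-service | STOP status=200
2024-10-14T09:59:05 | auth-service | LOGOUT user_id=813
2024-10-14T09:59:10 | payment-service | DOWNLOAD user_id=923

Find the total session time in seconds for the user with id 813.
3005

To calculate session duration:

1. Find LOGIN event for user_id=813: 2024-10-14T09:09:00
2. Find LOGOUT event for user_id=813: 2024-10-14T09:59:05
3. Session duration: 2024-10-14T09:59:05 - 2024-10-14T09:09:00 = 3005 seconds (50 minutes)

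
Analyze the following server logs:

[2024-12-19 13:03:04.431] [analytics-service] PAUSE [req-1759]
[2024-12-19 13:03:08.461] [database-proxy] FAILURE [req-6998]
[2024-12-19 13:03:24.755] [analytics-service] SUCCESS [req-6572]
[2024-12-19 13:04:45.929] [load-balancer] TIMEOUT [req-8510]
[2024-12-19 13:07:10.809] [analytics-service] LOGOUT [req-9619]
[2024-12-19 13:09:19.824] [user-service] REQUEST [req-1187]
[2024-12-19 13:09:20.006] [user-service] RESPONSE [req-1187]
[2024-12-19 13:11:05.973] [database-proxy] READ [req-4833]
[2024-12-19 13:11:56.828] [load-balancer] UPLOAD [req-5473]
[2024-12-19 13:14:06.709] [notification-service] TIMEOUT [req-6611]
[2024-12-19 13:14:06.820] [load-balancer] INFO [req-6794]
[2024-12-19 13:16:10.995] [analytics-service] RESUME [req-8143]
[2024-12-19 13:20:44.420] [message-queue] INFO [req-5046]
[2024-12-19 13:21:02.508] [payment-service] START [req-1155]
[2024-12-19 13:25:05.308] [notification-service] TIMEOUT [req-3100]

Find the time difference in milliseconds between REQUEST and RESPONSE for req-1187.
182

To calculate latency:

1. Find REQUEST with id req-1187: 2024-12-19 13:09:19.824
2. Find RESPONSE with id req-1187: 2024-12-19 13:09:20.006
3. Latency: 2024-12-19 13:09:20.006 - 2024-12-19 13:09:19.824 = 182ms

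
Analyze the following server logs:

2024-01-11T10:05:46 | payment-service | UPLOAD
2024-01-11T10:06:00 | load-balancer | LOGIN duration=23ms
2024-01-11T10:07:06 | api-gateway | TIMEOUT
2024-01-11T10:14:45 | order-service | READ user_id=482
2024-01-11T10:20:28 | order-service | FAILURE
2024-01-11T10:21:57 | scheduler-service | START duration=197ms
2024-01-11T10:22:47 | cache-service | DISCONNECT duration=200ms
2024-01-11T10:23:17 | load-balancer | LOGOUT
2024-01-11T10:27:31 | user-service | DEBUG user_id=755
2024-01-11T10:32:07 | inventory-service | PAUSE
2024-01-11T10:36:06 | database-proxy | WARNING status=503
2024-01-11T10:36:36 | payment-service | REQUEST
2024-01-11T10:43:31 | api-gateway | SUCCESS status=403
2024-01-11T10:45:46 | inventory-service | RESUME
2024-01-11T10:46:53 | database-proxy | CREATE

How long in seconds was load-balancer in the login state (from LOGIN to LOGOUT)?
1037

To calculate state duration:

1. Find LOGIN event for load-balancer: 2024-01-11T10:06:00
2. Find LOGOUT event for load-balancer: 2024-01-11T10:23:17
3. Calculate duration: 2024-01-11T10:23:17 - 2024-01-11T10:06:00 = 1037 seconds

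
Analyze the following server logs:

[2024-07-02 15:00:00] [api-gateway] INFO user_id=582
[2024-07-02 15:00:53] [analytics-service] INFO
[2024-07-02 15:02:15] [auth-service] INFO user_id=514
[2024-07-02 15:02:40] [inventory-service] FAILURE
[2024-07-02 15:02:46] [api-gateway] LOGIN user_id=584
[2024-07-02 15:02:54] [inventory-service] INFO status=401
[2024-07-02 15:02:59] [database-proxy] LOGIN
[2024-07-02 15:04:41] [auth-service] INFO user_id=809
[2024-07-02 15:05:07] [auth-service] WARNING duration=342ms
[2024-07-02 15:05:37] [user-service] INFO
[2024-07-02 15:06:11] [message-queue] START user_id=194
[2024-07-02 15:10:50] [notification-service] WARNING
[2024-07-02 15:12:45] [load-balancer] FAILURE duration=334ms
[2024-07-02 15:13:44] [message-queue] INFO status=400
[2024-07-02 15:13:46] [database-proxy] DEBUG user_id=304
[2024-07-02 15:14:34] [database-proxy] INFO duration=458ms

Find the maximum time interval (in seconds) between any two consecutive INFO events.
487

To find the longest gap:

1. Extract all INFO events in chronological order
2. Calculate time differences between consecutive events
3. Find the maximum difference
4. Longest gap: 487 seconds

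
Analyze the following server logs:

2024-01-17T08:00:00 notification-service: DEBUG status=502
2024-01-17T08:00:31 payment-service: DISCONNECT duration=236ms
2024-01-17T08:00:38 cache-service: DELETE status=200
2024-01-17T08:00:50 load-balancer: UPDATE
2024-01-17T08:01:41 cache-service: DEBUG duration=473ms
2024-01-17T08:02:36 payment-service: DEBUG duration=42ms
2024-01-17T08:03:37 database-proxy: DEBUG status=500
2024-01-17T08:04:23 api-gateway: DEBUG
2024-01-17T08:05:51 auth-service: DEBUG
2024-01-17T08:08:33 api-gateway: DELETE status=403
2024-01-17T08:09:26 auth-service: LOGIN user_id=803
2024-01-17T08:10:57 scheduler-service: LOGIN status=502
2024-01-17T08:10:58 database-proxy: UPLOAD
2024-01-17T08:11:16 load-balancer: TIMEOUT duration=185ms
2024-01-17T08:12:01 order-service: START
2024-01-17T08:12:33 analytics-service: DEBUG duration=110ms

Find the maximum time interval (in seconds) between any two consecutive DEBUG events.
402

To find the longest gap:

1. Extract all DEBUG events in chronological order
2. Calculate time differences between consecutive events
3. Find the maximum difference
4. Longest gap: 402 seconds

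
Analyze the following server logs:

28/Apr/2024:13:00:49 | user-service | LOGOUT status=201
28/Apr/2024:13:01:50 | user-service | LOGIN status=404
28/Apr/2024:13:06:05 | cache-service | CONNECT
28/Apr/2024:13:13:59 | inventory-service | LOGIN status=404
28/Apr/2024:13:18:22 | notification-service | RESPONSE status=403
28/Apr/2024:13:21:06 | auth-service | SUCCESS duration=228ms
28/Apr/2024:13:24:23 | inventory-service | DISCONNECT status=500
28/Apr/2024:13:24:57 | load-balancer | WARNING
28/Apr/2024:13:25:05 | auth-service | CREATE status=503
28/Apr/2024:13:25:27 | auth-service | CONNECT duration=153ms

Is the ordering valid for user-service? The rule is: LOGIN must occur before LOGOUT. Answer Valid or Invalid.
Invalid

To validate ordering:

1. Required order: LOGIN → LOGOUT
2. Rule: LOGIN must occur before LOGOUT
3. Check actual order of events for user-service
4. Result: Invalid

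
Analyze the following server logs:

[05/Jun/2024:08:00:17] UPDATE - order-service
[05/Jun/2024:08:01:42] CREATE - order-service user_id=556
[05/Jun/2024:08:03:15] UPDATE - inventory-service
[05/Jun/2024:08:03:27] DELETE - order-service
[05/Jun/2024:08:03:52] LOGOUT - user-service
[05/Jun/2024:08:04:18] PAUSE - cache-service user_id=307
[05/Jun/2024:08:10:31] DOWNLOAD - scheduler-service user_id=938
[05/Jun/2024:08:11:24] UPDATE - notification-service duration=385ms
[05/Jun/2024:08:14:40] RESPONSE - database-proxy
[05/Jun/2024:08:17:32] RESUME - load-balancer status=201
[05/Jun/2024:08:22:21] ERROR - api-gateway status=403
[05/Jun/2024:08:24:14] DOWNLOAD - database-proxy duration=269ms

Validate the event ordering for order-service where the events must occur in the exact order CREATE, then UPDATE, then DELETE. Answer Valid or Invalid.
Invalid

To validate ordering:

1. Required order: CREATE → UPDATE → DELETE
2. Rule: the events must occur in the exact order CREATE, then UPDATE, then DELETE
3. Check actual order of events for order-service
4. Result: Invalid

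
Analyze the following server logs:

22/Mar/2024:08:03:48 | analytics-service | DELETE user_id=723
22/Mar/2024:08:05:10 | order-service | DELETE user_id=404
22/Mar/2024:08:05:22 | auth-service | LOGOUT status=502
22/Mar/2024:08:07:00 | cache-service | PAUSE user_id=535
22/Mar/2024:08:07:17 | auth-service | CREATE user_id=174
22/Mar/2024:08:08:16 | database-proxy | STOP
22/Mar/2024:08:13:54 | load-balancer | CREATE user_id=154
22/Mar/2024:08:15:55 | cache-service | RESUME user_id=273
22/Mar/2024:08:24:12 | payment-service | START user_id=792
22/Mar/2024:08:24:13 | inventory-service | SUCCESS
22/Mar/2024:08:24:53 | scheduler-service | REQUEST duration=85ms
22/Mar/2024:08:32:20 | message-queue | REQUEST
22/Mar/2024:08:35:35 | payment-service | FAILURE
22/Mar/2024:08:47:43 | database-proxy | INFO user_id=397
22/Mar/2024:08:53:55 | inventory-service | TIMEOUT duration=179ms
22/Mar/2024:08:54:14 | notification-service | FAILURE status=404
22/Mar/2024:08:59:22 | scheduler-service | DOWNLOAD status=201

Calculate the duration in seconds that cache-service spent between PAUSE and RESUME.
535

To calculate state duration:

1. Find PAUSE event for cache-service: 22/Mar/2024:08:07:00
2. Find RESUME event for cache-service: 22/Mar/2024:08:15:55
3. Calculate duration: 22/Mar/2024:08:15:55 - 22/Mar/2024:08:07:00 = 535 seconds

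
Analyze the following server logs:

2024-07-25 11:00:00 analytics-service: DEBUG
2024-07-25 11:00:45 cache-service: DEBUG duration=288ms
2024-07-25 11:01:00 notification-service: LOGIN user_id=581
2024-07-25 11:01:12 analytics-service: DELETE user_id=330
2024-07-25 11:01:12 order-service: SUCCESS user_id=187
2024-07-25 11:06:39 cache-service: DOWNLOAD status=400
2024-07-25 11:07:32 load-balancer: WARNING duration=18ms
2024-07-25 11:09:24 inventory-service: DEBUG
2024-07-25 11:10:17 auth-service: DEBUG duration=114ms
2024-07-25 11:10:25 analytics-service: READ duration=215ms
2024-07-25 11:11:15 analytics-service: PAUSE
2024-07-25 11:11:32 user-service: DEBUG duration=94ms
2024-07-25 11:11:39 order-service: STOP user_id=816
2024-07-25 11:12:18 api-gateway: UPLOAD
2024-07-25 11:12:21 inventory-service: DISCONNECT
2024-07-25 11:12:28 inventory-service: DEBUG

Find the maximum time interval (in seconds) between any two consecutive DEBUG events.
519

To find the longest gap:

1. Extract all DEBUG events in chronological order
2. Calculate time differences between consecutive events
3. Find the maximum difference
4. Longest gap: 519 seconds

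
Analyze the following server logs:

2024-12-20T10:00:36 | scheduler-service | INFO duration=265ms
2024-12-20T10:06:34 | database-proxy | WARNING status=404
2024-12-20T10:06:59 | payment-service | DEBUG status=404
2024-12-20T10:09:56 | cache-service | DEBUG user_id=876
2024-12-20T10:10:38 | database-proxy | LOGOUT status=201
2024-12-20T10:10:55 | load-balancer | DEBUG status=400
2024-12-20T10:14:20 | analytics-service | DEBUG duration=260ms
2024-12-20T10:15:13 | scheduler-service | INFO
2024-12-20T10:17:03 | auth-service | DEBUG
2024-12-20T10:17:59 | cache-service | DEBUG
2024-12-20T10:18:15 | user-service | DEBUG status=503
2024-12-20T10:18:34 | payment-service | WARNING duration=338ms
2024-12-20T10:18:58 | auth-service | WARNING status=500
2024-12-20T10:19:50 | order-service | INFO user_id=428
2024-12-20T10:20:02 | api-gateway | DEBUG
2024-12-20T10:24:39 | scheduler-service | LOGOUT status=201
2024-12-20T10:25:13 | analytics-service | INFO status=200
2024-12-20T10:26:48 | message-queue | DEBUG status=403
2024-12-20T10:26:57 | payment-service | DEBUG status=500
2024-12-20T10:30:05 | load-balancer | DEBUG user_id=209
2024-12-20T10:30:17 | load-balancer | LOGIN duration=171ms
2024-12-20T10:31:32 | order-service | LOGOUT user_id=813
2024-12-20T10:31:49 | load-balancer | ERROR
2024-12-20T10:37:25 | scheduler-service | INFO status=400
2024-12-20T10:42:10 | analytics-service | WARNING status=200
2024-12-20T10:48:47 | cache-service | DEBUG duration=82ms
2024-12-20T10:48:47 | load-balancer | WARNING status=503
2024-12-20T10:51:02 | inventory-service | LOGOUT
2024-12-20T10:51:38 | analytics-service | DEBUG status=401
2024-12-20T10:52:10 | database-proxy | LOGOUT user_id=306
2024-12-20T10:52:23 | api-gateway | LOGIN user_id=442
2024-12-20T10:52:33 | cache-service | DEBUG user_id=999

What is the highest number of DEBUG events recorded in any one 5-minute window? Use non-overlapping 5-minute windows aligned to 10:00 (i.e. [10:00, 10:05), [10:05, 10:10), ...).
3

To find the burst window:

1. Divide the log period into non-overlapping 5-minute windows starting at 10:00
2. Count DEBUG events in each window
3. Find the window with maximum count
4. Maximum events in a window: 3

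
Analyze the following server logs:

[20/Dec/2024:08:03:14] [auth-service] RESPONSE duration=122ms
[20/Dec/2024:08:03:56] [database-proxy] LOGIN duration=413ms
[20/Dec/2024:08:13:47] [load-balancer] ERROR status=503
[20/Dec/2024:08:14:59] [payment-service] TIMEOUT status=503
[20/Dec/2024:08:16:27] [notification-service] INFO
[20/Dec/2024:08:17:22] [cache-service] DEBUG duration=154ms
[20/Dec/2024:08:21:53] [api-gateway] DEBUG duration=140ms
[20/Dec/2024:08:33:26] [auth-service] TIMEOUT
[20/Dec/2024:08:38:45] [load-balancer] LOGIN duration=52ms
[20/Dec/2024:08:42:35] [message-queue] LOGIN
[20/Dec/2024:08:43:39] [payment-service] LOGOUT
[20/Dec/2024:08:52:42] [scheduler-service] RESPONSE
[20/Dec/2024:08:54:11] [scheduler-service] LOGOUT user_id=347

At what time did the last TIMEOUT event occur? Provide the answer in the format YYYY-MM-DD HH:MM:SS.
2024-12-20 08:33:26

To find the last event:

1. Filter for all TIMEOUT events
2. Sort by timestamp
3. Select the last one
4. Timestamp: 2024-12-20 08:33:26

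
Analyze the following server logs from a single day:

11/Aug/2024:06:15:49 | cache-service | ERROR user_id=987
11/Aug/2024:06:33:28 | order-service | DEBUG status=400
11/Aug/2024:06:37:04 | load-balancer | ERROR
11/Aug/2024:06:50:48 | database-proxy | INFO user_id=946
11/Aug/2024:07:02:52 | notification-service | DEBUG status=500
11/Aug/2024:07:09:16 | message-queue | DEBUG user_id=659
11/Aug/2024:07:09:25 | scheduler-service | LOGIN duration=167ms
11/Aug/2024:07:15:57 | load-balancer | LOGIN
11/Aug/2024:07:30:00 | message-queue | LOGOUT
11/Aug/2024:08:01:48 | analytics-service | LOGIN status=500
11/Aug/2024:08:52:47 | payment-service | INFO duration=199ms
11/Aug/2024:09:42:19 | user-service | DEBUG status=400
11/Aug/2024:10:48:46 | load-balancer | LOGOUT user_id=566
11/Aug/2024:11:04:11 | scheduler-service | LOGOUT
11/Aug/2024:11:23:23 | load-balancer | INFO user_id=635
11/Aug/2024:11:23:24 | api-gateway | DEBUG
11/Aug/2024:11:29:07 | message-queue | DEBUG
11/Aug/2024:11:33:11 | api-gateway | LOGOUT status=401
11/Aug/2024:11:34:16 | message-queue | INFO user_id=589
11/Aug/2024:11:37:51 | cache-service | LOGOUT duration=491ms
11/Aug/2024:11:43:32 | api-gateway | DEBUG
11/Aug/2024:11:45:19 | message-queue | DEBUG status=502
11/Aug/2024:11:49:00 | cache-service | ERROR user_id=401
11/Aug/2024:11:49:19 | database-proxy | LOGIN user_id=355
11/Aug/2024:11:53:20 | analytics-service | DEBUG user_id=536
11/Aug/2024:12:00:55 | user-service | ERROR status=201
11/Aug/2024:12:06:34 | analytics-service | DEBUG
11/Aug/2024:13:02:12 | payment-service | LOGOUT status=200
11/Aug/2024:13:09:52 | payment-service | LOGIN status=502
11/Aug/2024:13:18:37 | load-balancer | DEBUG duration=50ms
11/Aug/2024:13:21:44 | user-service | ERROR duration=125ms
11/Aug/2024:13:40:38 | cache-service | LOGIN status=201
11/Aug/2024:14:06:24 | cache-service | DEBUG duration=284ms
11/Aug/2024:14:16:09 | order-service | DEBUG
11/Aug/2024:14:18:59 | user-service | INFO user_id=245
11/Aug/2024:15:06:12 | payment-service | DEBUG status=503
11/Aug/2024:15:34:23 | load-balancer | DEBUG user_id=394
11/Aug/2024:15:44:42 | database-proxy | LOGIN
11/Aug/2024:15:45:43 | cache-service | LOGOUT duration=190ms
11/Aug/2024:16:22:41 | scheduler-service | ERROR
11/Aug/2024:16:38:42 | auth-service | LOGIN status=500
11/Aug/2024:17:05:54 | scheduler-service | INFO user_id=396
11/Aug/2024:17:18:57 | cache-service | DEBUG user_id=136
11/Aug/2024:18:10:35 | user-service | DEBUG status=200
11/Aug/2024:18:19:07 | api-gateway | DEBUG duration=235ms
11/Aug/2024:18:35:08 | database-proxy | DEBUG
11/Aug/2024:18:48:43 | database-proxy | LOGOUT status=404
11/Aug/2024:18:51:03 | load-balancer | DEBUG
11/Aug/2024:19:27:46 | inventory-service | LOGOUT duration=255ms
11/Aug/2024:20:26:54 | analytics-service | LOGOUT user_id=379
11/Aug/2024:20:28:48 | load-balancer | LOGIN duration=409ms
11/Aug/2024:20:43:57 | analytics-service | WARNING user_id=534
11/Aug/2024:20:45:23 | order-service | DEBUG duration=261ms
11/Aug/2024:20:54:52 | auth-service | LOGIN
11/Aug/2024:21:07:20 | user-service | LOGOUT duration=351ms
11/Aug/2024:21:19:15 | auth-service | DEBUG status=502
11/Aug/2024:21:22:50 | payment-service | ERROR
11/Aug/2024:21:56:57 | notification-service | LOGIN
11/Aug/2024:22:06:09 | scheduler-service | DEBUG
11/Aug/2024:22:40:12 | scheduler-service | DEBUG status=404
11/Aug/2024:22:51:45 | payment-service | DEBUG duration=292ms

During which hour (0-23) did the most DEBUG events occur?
11

To find the peak hour:

1. Group all DEBUG events by hour
2. Count events in each hour
3. Find hour with maximum count
4. Peak hour: 11 (with 5 events)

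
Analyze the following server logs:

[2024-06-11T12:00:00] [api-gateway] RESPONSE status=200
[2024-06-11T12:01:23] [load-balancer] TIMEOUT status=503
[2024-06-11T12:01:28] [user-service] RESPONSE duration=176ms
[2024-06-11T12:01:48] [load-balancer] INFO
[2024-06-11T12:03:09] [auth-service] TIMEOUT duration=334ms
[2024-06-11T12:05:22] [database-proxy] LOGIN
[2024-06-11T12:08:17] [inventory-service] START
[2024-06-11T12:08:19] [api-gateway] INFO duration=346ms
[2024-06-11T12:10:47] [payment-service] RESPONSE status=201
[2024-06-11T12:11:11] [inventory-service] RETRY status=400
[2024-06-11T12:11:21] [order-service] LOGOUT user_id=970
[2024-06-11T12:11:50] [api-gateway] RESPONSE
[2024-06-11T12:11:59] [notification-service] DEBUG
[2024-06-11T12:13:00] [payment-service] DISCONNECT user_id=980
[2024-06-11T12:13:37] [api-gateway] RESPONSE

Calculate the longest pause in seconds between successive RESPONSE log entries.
559

To find the longest gap:

1. Extract all RESPONSE events in chronological order
2. Calculate time differences between consecutive events
3. Find the maximum difference
4. Longest gap: 559 seconds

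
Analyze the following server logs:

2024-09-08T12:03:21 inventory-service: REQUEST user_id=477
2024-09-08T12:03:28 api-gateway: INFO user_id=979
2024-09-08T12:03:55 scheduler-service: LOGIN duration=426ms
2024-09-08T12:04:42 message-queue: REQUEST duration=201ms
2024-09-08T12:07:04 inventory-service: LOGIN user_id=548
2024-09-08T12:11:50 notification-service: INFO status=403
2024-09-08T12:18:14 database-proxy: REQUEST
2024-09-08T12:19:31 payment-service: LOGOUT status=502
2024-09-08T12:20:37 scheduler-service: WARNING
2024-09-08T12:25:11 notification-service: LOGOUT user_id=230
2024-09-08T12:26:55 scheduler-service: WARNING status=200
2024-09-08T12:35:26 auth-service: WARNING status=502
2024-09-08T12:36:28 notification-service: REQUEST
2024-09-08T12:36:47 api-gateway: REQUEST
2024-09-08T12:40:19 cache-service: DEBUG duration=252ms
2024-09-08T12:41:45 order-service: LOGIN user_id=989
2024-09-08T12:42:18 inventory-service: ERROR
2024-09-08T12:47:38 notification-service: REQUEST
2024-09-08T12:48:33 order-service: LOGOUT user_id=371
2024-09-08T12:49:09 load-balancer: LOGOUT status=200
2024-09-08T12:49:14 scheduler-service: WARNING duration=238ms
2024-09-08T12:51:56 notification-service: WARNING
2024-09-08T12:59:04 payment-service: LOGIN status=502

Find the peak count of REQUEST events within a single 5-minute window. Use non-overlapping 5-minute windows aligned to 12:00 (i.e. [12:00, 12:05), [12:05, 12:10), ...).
2

To find the burst window:

1. Divide the log period into non-overlapping 5-minute windows starting at 12:00
2. Count REQUEST events in each window
3. Find the window with maximum count
4. Maximum events in a window: 2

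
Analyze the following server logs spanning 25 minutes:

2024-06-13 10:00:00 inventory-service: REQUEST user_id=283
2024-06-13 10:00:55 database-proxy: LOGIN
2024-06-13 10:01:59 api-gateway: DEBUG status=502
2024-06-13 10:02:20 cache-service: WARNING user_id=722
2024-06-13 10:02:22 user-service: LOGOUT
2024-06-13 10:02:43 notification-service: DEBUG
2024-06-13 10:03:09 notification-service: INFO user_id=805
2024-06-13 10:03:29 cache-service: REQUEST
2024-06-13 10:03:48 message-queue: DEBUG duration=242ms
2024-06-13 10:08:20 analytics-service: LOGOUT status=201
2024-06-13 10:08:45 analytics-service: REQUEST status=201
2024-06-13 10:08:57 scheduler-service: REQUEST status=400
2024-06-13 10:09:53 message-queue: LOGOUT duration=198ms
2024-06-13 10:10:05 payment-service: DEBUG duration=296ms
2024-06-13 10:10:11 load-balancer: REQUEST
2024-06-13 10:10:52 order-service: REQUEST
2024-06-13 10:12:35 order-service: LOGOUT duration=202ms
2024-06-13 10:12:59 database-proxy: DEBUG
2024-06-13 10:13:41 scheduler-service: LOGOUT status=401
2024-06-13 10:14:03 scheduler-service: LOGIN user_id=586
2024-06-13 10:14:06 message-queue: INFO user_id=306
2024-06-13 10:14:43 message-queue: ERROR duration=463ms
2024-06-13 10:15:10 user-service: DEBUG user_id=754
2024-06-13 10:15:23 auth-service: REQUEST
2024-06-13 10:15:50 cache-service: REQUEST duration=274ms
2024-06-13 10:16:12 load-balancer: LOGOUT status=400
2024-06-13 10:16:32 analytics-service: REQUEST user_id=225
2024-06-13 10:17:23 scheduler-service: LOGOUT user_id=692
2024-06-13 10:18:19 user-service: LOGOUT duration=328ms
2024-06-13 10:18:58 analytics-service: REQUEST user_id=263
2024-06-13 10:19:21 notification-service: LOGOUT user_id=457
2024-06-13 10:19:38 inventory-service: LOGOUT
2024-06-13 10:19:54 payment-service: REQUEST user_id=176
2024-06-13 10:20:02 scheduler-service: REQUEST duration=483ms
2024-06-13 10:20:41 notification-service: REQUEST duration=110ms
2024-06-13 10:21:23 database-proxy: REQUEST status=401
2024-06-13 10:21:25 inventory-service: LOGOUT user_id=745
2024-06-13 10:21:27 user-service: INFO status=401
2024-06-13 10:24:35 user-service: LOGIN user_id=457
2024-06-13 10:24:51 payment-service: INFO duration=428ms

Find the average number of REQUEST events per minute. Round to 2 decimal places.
0.56

To calculate the rate:

1. Count total REQUEST events: 14
2. Total time period: 25 minutes
3. Rate = 14 / 25 = 0.56 events per minute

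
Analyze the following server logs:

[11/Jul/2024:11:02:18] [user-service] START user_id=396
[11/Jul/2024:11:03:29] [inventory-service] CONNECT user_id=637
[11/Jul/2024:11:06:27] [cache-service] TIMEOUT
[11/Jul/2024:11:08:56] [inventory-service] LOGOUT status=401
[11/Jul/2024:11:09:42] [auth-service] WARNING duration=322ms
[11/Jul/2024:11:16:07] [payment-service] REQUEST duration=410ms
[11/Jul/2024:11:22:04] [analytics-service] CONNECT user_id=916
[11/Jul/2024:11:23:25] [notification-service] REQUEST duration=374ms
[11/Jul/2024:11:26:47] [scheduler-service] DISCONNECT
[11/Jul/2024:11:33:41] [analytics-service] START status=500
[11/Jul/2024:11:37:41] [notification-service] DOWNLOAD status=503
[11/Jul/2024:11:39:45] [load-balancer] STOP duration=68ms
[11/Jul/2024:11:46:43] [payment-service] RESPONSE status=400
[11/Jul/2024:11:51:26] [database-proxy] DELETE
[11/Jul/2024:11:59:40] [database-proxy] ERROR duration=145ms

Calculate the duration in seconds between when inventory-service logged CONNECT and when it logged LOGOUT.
327

To find the time between events:

1. Locate the first CONNECT event for inventory-service: 11/Jul/2024:11:03:29
2. Locate the first LOGOUT event for inventory-service: 11/Jul/2024:11:08:56
3. Calculate the difference: 11/Jul/2024:11:08:56 - 11/Jul/2024:11:03:29 = 327 seconds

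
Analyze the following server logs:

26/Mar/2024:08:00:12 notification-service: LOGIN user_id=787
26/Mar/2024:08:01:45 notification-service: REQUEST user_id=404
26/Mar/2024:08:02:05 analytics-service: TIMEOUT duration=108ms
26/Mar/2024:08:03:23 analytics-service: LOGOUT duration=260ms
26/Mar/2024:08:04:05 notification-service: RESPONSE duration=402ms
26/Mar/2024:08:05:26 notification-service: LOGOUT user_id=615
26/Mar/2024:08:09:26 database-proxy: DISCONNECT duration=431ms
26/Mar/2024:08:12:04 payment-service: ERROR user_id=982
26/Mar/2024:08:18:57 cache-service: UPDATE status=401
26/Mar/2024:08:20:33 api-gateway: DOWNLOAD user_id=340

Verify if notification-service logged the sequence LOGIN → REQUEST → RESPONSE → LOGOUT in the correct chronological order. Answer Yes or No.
Yes

To verify sequence order:

1. Find all events in sequence LOGIN → REQUEST → RESPONSE → LOGOUT for notification-service
2. Extract their timestamps
3. Check if timestamps are in ascending order
4. Result: Yes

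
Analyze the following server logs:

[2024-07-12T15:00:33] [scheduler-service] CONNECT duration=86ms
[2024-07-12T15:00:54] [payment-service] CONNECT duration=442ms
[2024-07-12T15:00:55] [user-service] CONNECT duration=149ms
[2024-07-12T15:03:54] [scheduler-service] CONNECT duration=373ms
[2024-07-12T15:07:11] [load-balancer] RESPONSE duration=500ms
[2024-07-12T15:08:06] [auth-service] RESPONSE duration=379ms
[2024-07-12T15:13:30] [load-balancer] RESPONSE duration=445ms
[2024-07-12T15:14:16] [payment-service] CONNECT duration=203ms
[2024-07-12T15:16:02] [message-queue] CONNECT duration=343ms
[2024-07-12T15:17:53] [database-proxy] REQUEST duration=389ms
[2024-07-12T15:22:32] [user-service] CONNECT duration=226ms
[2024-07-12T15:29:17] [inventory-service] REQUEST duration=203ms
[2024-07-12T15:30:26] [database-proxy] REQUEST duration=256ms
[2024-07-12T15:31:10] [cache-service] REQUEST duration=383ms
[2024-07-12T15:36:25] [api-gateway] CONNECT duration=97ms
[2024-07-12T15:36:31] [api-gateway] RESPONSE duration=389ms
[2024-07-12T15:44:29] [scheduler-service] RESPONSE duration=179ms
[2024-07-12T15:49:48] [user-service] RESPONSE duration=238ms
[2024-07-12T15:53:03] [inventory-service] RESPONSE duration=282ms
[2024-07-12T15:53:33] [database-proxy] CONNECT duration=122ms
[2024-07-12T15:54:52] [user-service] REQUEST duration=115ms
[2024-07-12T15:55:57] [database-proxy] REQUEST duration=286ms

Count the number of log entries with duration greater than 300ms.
9

To count timeouts:

1. Threshold: 300ms
2. Extract duration from each log entry
3. Count entries where duration > 300
4. Timeout count: 9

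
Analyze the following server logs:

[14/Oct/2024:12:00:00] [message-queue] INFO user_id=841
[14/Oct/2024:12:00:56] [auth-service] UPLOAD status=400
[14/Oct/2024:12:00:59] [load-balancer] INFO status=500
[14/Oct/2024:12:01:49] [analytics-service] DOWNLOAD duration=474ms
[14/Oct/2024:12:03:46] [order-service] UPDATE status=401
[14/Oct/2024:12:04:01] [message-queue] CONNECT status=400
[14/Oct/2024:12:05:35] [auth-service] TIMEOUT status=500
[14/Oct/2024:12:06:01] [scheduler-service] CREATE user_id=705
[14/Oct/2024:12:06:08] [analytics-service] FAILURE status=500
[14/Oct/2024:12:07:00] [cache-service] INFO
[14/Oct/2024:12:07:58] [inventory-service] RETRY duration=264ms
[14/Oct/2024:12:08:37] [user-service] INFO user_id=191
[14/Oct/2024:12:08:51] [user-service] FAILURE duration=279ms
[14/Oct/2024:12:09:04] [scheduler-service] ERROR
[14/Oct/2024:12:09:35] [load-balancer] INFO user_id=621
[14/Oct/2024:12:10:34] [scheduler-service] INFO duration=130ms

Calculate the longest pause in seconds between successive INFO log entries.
361

To find the longest gap:

1. Extract all INFO events in chronological order
2. Calculate time differences between consecutive events
3. Find the maximum difference
4. Longest gap: 361 seconds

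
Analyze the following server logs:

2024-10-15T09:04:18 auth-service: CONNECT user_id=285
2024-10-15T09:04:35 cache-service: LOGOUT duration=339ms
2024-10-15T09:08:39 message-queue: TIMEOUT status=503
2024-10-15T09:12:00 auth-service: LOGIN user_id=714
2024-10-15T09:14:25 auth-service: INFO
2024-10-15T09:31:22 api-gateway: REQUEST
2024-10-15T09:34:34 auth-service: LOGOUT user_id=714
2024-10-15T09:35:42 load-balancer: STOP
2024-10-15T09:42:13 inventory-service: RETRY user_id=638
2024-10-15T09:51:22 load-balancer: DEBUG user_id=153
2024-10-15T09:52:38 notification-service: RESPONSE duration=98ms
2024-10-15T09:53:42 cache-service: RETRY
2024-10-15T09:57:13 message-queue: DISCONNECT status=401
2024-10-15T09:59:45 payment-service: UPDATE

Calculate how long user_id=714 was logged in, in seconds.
1354

To calculate session duration:

1. Find LOGIN event for user_id=714: 2024-10-15T09:12:00
2. Find LOGOUT event for user_id=714: 2024-10-15T09:34:34
3. Session duration: 2024-10-15T09:34:34 - 2024-10-15T09:12:00 = 1354 seconds (22 minutes)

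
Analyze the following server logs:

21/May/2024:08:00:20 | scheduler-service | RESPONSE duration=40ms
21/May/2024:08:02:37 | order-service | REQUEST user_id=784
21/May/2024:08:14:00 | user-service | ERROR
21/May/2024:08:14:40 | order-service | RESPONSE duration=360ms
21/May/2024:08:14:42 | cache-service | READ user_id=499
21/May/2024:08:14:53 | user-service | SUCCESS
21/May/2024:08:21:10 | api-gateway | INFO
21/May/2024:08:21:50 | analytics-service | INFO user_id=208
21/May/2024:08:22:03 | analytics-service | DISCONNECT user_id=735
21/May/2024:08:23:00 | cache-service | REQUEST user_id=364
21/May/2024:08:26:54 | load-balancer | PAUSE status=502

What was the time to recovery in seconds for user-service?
53

To calculate recovery time:

1. Find ERROR event for user-service: 21/May/2024:08:14:00
2. Find next SUCCESS event for user-service: 21/May/2024:08:14:53
3. Recovery time: 21/May/2024:08:14:53 - 21/May/2024:08:14:00 = 53 seconds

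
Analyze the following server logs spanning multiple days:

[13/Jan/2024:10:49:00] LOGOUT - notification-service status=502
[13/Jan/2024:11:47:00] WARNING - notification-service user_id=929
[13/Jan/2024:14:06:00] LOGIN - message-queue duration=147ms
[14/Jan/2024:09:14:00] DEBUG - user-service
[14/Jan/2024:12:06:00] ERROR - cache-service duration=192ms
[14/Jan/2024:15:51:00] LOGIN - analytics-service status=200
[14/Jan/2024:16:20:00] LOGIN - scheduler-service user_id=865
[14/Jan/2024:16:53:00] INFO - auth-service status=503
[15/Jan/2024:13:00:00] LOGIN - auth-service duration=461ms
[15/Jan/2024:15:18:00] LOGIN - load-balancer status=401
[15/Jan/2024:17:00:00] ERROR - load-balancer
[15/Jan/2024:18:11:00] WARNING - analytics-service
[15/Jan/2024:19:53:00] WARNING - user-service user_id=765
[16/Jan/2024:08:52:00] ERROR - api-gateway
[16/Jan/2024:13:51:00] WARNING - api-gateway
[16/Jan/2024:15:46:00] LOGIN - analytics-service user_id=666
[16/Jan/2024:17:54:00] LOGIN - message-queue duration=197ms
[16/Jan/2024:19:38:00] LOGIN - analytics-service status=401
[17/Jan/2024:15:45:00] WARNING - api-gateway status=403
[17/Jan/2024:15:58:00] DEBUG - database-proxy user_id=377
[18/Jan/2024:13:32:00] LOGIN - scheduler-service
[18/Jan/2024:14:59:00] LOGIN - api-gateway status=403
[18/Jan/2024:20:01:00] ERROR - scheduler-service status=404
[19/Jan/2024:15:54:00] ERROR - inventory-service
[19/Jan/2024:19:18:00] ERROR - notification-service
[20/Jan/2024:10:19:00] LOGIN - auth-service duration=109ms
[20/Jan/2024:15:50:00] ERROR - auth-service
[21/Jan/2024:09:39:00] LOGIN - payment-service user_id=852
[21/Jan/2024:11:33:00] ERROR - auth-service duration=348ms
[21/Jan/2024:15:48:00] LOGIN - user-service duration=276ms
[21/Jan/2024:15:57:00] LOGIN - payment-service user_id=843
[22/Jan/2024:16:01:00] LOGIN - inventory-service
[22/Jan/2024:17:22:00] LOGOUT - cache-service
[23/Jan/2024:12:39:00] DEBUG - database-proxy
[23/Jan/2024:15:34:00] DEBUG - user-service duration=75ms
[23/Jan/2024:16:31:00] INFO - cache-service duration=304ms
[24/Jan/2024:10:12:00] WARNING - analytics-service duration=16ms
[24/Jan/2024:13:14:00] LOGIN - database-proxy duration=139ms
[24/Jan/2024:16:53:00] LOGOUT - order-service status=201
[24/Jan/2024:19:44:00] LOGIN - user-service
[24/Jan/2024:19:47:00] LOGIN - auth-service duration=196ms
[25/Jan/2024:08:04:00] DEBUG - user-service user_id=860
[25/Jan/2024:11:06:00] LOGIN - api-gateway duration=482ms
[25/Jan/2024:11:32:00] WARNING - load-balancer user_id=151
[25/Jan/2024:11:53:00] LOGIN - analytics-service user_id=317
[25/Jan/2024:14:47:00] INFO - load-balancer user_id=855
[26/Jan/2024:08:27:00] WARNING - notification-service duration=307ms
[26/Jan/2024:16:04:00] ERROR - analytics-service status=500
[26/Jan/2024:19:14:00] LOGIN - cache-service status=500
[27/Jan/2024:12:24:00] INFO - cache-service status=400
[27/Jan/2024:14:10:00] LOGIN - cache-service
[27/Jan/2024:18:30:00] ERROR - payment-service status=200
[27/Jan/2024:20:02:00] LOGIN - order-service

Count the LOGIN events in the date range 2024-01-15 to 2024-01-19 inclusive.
7

To filter by date range:

1. Date range: 2024-01-15 through 2024-01-19, both dates inclusive
2. Filter for LOGIN events whose date falls in this range
3. Count matching events: 7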